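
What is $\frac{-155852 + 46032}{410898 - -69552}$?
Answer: $- \frac{10982}{48045} \approx -0.22858$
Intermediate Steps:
$\frac{-155852 + 46032}{410898 - -69552} = - \frac{109820}{410898 + 69552} = - \frac{109820}{480450} = \left(-109820\right) \frac{1}{480450} = - \frac{10982}{48045}$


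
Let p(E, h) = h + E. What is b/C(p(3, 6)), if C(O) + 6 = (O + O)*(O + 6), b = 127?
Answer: 127/264 ≈ 0.48106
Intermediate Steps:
p(E, h) = E + h
C(O) = -6 + 2*O*(6 + O) (C(O) = -6 + (O + O)*(O + 6) = -6 + (2*O)*(6 + O) = -6 + 2*O*(6 + O))
b/C(p(3, 6)) = 127/(-6 + 2*(3 + 6)² + 12*(3 + 6)) = 127/(-6 + 2*9² + 12*9) = 127/(-6 + 2*81 + 108) = 127/(-6 + 162 + 108) = 127/264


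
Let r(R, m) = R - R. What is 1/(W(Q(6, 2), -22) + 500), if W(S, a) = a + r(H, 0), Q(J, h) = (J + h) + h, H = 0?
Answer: 1/478 ≈ 0.0020920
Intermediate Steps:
Q(J, h) = J + 2*h
r(R, m) = 0
W(S, a) = a (W(S, a) = a + 0 = a)
1/(W(Q(6, 2), -22) + 500) = 1/(-22 + 500) = 1/478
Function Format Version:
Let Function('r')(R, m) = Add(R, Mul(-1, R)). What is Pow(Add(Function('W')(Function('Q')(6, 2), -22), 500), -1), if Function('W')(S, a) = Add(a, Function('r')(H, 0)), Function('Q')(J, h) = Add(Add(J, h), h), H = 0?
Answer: Rational(1, 478) ≈ 0.0020920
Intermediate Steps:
Function('Q')(J, h) = Add(J, Mul(2, h))
Function('r')(R, m) = 0
Function('W')(S, a) = a (Function('W')(S, a) = Add(a, 0) = a)
Pow(Add(Function('W')(Function('Q')(6, 2), -22), 500), -1) = Pow(Add(-22, 500), -1) = Pow(478, -1) = Rational(1, 478)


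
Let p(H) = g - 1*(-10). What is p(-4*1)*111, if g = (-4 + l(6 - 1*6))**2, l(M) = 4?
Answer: 1110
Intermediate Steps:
g = 0 (g = (-4 + 4)**2 = 0**2 = 0)
p(H) = 10 (p(H) = 0 - 1*(-10) = 0 + 10 = 10)
p(-4*1)*111 = 10*111 = 1110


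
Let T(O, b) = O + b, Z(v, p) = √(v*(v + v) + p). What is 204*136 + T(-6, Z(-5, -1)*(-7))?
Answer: 27689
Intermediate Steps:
Z(v, p) = √(p + 2*v²) (Z(v, p) = √(v*(2*v) + p) = √(2*v² + p) = √(p + 2*v²))
204*136 + T(-6, Z(-5, -1)*(-7)) = 204*136 + (-6 + √(-1 + 2*(-5)²)*(-7)) = 27744 + (-6 + √(-1 + 2*25)*(-7)) = 27744 + (-6 + √(-1 + 50)*(-7)) = 27744 + (-6 + √49*(-7)) = 27744 + (-6 + 7*(-7)) = 27744 + (-6 - 49) = 27744 - 55 = 27689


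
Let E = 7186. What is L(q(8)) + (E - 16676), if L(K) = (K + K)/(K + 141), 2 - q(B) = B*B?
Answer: -749834/79 ≈ -9491.6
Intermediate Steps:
q(B) = 2 - B² (q(B) = 2 - B*B = 2 - B²)
L(K) = 2*K/(141 + K) (L(K) = (2*K)/(141 + K) = 2*K/(141 + K))
L(q(8)) + (E - 16676) = 2*(2 - 1*8²)/(141 + (2 - 1*8²)) + (7186 - 16676) = 2*(2 - 1*64)/(141 + (2 - 1*64)) - 9490 = 2*(2 - 64)/(141 + (2 - 64)) - 9490 = 2*(-62)/(141 - 62) - 9490 = 2*(-62)/79 - 9490 = 2*(-62)*(1/79) - 9490 = -124/79 - 9490 = -749834/79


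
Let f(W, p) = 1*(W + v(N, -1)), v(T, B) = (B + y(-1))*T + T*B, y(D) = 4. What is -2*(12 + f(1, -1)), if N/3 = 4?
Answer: -74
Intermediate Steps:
N = 12 (N = 3*4 = 12)
v(T, B) = B*T + T*(4 + B) (v(T, B) = (B + 4)*T + T*B = (4 + B)*T + B*T = T*(4 + B) + B*T = B*T + T*(4 + B))
f(W, p) = 24 + W (f(W, p) = 1*(W + 2*12*(2 - 1)) = 1*(W + 2*12*1) = 1*(W + 24) = 1*(24 + W) = 24 + W)
-2*(12 + f(1, -1)) = -2*(12 + (24 + 1)) = -2*(12 + 25) = -2*37 = -74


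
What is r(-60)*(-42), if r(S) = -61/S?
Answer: -427/10 ≈ -42.700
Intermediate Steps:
r(-60)*(-42) = -61/(-60)*(-42) = -61*(-1/60)*(-42) = (61/60)*(-42) = -427/10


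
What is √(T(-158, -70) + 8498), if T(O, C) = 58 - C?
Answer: √8626 ≈ 92.876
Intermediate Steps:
√(T(-158, -70) + 8498) = √((58 - 1*(-70)) + 8498) = √((58 + 70) + 8498) = √(128 + 8498) = √8626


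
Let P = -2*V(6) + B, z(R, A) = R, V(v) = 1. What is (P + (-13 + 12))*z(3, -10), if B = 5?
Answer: 6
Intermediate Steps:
P = 3 (P = -2*1 + 5 = -2 + 5 = 3)
(P + (-13 + 12))*z(3, -10) = (3 + (-13 + 12))*3 = (3 - 1)*3 = 2*3 = 6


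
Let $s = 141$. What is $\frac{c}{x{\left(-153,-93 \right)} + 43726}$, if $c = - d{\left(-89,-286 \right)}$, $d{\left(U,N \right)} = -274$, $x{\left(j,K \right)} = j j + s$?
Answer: $\frac{137}{33638} \approx 0.0040728$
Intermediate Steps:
$x{\left(j,K \right)} = 141 + j^{2}$ ($x{\left(j,K \right)} = j j + 141 = j^{2} + 141 = 141 + j^{2}$)
$c = 274$ ($c = \left(-1\right) \left(-274\right) = 274$)
$\frac{c}{x{\left(-153,-93 \right)} + 43726} = \frac{274}{\left(141 + \left(-153\right)^{2}\right) + 43726} = \frac{274}{\left(141 + 23409\right) + 43726} = \frac{274}{23550 + 43726} = \frac{274}{67276} = 274 \cdot \frac{1}{67276} = \frac{137}{33638}$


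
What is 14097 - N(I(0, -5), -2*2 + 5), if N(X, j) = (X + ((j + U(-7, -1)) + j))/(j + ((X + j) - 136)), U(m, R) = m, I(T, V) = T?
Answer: 1888993/134 ≈ 14097.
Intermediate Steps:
N(X, j) = (-7 + X + 2*j)/(-136 + X + 2*j) (N(X, j) = (X + ((j - 7) + j))/(j + ((X + j) - 136)) = (X + ((-7 + j) + j))/(j + (-136 + X + j)) = (X + (-7 + 2*j))/(-136 + X + 2*j) = (-7 + X + 2*j)/(-136 + X + 2*j))
14097 - N(I(0, -5), -2*2 + 5) = 14097 - (-7 + 0 + 2*(-2*2 + 5))/(-136 + 0 + 2*(-2*2 + 5)) = 14097 - (-7 + 0 + 2*(-4 + 5))/(-136 + 0 + 2*(-4 + 5)) = 14097 - (-7 + 0 + 2*1)/(-136 + 0 + 2*1) = 14097 - (-7 + 0 + 2)/(-136 + 0 + 2) = 14097 - (-5)/(-134) = 14097 - (-1)*(-5)/134 = 14097 - 1*5/134 = 14097 - 5/134 = 1888993/134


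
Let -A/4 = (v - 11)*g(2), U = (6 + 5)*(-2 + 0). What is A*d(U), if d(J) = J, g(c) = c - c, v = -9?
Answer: 0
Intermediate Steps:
g(c) = 0
U = -22 (U = 11*(-2) = -22)
A = 0 (A = -4*(-9 - 11)*0 = -(-80)*0 = -4*0 = 0)
A*d(U) = 0*(-22) = 0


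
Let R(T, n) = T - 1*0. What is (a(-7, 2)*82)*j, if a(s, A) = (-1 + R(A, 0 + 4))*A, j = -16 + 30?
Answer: 2296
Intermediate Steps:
R(T, n) = T (R(T, n) = T + 0 = T)
j = 14
a(s, A) = A*(-1 + A) (a(s, A) = (-1 + A)*A = A*(-1 + A))
(a(-7, 2)*82)*j = ((2*(-1 + 2))*82)*14 = ((2*1)*82)*14 = (2*82)*14 = 164*14 = 2296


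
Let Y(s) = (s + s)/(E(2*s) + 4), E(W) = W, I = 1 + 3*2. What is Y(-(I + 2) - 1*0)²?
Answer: 81/49 ≈ 1.6531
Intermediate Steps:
I = 7 (I = 1 + 6 = 7)
Y(s) = 2*s/(4 + 2*s) (Y(s) = (s + s)/(2*s + 4) = (2*s)/(4 + 2*s) = 2*s/(4 + 2*s))
Y(-(I + 2) - 1*0)² = ((-(7 + 2) - 1*0)/(2 + (-(7 + 2) - 1*0)))² = ((-1*9 + 0)/(2 + (-1*9 + 0)))² = ((-9 + 0)/(2 + (-9 + 0)))² = (-9/(2 - 9))² = (-9/(-7))² = (-9*(-⅐))² = (9/7)² = 81/49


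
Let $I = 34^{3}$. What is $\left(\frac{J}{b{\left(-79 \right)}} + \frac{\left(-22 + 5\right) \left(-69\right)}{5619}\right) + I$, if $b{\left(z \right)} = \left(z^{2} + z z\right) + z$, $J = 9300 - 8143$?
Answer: $\frac{913071126610}{23230819} \approx 39304.0$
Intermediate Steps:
$J = 1157$ ($J = 9300 - 8143 = 1157$)
$b{\left(z \right)} = z + 2 z^{2}$ ($b{\left(z \right)} = \left(z^{2} + z^{2}\right) + z = 2 z^{2} + z = z + 2 z^{2}$)
$I = 39304$
$\left(\frac{J}{b{\left(-79 \right)}} + \frac{\left(-22 + 5\right) \left(-69\right)}{5619}\right) + I = \left(\frac{1157}{\left(-79\right) \left(1 + 2 \left(-79\right)\right)} + \frac{\left(-22 + 5\right) \left(-69\right)}{5619}\right) + 39304 = \left(\frac{1157}{\left(-79\right) \left(1 - 158\right)} + \left(-17\right) \left(-69\right) \frac{1}{5619}\right) + 39304 = \left(\frac{1157}{\left(-79\right) \left(-157\right)} + 1173 \cdot \frac{1}{5619}\right) + 39304 = \left(\frac{1157}{12403} + \frac{391}{1873}\right) + 39304 = \frac{7016634}{23230819} + 39304 = \frac{913071126610}{23230819}$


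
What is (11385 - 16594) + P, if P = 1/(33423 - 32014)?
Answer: -7339480/1409 ≈ -5209.0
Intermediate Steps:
P = 1/1409 ≈ 0.00070972
(11385 - 16594) + P = (11385 - 16594) + 1/1409 = -5209 + 1/1409 = -7339480/1409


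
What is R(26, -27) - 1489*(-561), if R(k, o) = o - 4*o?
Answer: 835410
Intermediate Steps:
R(k, o) = -3*o
R(26, -27) - 1489*(-561) = -3*(-27) - 1489*(-561) = 81 + 835329 = 835410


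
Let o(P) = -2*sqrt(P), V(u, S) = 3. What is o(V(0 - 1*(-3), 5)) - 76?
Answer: -76 - 2*sqrt(3) ≈ -79.464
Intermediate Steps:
o(V(0 - 1*(-3), 5)) - 76 = -2*sqrt(3) - 76 = -76 - 2*sqrt(3)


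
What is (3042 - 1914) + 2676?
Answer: 3804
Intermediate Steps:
(3042 - 1914) + 2676 = 1128 + 2676 = 3804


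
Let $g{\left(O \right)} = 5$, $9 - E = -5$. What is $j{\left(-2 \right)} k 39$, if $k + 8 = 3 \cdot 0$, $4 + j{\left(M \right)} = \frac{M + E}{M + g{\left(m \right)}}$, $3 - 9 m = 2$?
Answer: $0$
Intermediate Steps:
$E = 14$ ($E = 9 - -5 = 9 + 5 = 14$)
$m = \frac{1}{9}$ ($m = \frac{1}{3} - \frac{2}{9} = \frac{1}{9} \approx 0.11111$)
$j{\left(M \right)} = -4 + \frac{14 + M}{5 + M}$ ($j{\left(M \right)} = -4 + \frac{M + 14}{M + 5} = -4 + \frac{14 + M}{5 + M}$)
$k = -8$ ($k = -8 + 3 \cdot 0 = -8 + 0 = -8$)
$j{\left(-2 \right)} k 39 = \frac{3 \left(-2 - -2\right)}{5 - 2} \left(-8\right) 39 = \frac{3 \left(-2 + 2\right)}{3} \left(-8\right) 39 = 3 \cdot \frac{1}{3} \cdot 0 \left(-8\right) 39 = 0 \left(-8\right) 39 = 0 \cdot 39 = 0$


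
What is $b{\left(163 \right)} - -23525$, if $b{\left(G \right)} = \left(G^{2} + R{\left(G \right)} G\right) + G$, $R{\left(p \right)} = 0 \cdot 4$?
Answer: $50257$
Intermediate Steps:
$R{\left(p \right)} = 0$
$b{\left(G \right)} = G + G^{2}$ ($b{\left(G \right)} = \left(G^{2} + 0 G\right) + G = \left(G^{2} + 0\right) + G = G^{2} + G = G + G^{2}$)
$b{\left(163 \right)} - -23525 = 163 \left(1 + 163\right) - -23525 = 163 \cdot 164 + 23525 = 26732 + 23525 = 50257$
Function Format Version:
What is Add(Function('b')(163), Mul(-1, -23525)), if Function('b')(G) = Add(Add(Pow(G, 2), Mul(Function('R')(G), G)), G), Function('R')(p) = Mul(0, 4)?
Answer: 50257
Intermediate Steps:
Function('R')(p) = 0
Function('b')(G) = Add(G, Pow(G, 2)) (Function('b')(G) = Add(Add(Pow(G, 2), Mul(0, G)), G) = Add(Add(Pow(G, 2), 0), G) = Add(Pow(G, 2), G) = Add(G, Pow(G, 2)))
Add(Function('b')(163), Mul(-1, -23525)) = Add(Mul(163, Add(1, 163)), Mul(-1, -23525)) = Add(Mul(163, 164), 23525) = Add(26732, 23525) = 50257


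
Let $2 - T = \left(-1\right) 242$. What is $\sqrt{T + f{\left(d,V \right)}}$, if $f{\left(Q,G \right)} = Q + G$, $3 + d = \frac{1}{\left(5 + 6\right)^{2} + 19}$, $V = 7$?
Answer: $\frac{\sqrt{1215235}}{70} \approx 15.748$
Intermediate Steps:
$d = - \frac{419}{140}$ ($d = -3 + \frac{1}{\left(5 + 6\right)^{2} + 19} = -3 + \frac{1}{11^{2} + 19} = -3 + \frac{1}{121 + 19} = -3 + \frac{1}{140} = - \frac{419}{140} \approx -2.9929$)
$T = 244$ ($T = 2 - \left(-1\right) 242 = 2 - -242 = 2 + 242 = 244$)
$f{\left(Q,G \right)} = G + Q$
$\sqrt{T + f{\left(d,V \right)}} = \sqrt{244 + \left(7 - \frac{419}{140}\right)} = \sqrt{244 + \frac{561}{140}} = \sqrt{\frac{34721}{140}} = \frac{\sqrt{1215235}}{70}$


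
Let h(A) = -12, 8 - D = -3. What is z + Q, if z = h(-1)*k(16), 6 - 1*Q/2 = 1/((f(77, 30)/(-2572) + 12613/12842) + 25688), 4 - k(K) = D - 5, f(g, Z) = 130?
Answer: 3818222628790/106061969061 ≈ 36.000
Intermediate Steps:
D = 11 (D = 8 - 1*(-3) = 8 + 3 = 11)
k(K) = -2 (k(K) = 4 - (11 - 5) = 4 - 1*6 = 4 - 6 = -2)
Q = 1272735371326/106061969061 (Q = 12 - 2/((130/(-2572) + 12613/12842) + 25688) = 12 - 2/((130*(-1/2572) + 12613*(1/12842)) + 25688) = 12 - 2/((-65/1286 + 12613/12842) + 25688) = 12 - 2/(3846397/4128703 + 25688) = 12 - 2/106061969061/4128703 = 12 - 2*4128703/106061969061 = 12 - 8257406/106061969061 = 1272735371326/106061969061 ≈ 12.000)
z = 24 (z = -12*(-2) = 24)
z + Q = 24 + 1272735371326/106061969061 = 3818222628790/106061969061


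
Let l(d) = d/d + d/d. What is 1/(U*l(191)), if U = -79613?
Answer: -1/159226 ≈ -6.2804e-6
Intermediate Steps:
l(d) = 2 (l(d) = 1 + 1 = 2)
1/(U*l(191)) = 1/(-79613*2) = -1/79613*½ = -1/159226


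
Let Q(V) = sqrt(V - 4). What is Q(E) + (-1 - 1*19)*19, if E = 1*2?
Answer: -380 + I*sqrt(2) ≈ -380.0 + 1.4142*I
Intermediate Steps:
E = 2
Q(V) = sqrt(-4 + V)
Q(E) + (-1 - 1*19)*19 = sqrt(-4 + 2) + (-1 - 1*19)*19 = sqrt(-2) + (-1 - 19)*19 = I*sqrt(2) - 20*19 = I*sqrt(2) - 380 = -380 + I*sqrt(2)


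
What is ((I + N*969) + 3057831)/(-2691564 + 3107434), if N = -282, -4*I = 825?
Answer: 11137467/1663480 ≈ 6.6953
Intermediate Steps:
I = -825/4 (I = -¼*825 = -825/4 ≈ -206.25)
((I + N*969) + 3057831)/(-2691564 + 3107434) = ((-825/4 - 282*969) + 3057831)/(-2691564 + 3107434) = ((-825/4 - 273258) + 3057831)/415870 = (-1093857/4 + 3057831)*(1/415870) = (11137467/4)*(1/415870) = 11137467/1663480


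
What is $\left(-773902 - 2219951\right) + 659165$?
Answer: $-2334688$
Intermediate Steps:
$\left(-773902 - 2219951\right) + 659165 = -2993853 + 659165 = -2334688$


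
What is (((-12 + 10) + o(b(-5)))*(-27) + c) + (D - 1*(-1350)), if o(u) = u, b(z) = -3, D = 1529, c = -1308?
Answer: 1706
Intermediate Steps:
(((-12 + 10) + o(b(-5)))*(-27) + c) + (D - 1*(-1350)) = (((-12 + 10) - 3)*(-27) - 1308) + (1529 - 1*(-1350)) = ((-2 - 3)*(-27) - 1308) + (1529 + 1350) = (-5*(-27) - 1308) + 2879 = (135 - 1308) + 2879 = -1173 + 2879 = 1706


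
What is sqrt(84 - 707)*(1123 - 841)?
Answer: 282*I*sqrt(623) ≈ 7038.7*I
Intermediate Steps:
sqrt(84 - 707)*(1123 - 841) = sqrt(-623)*282 = (I*sqrt(623))*282 = 282*I*sqrt(623)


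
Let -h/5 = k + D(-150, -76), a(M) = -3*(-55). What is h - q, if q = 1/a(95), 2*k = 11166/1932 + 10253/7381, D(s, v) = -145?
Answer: 50414588351/71300460 ≈ 707.07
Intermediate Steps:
a(M) = 165
k = 17037507/4753364 (k = (11166/1932 + 10253/7381)/2 = (11166*(1/1932) + 10253*(1/7381))/2 = (1861/322 + 10253/7381)/2 = (½)*(17037507/2376682) = 17037507/4753364 ≈ 3.5843)
q = 1/165 ≈ 0.0060606
h = 3361001365/4753364 (h = -5*(17037507/4753364 - 145) = -5*(-672200273/4753364) = 3361001365/4753364 ≈ 707.08)
h - q = 3361001365/4753364 - 1*1/165 = 3361001365/4753364 - 1/165 = 50414588351/71300460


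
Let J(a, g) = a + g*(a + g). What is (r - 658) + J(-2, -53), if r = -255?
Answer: 2000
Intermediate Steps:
(r - 658) + J(-2, -53) = (-255 - 658) + (-2 + (-53)² - 2*(-53)) = -913 + (-2 + 2809 + 106) = -913 + 2913 = 2000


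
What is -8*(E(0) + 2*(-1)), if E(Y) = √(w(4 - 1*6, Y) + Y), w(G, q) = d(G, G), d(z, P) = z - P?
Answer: 16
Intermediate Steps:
w(G, q) = 0 (w(G, q) = G - G = 0)
E(Y) = √Y (E(Y) = √(0 + Y) = √Y)
-8*(E(0) + 2*(-1)) = -8*(√0 + 2*(-1)) = -8*(0 - 2) = -8*(-2) = 16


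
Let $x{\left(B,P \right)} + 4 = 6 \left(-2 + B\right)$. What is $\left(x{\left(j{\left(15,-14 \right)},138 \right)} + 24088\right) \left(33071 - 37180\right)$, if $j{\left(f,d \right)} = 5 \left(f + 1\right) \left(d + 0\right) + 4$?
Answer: $-71397984$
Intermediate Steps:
$j{\left(f,d \right)} = 4 + 5 d \left(1 + f\right)$ ($j{\left(f,d \right)} = 5 \left(1 + f\right) d + 4 = 5 d \left(1 + f\right) + 4 = 4 + 5 d \left(1 + f\right)$)
$x{\left(B,P \right)} = -16 + 6 B$ ($x{\left(B,P \right)} = -4 + 6 \left(-2 + B\right) = -4 + \left(-12 + 6 B\right) = -16 + 6 B$)
$\left(x{\left(j{\left(15,-14 \right)},138 \right)} + 24088\right) \left(33071 - 37180\right) = \left(\left(-16 + 6 \left(4 + 5 \left(-14\right) + 5 \left(-14\right) 15\right)\right) + 24088\right) \left(33071 - 37180\right) = \left(\left(-16 + 6 \left(4 - 70 - 1050\right)\right) + 24088\right) \left(-4109\right) = \left(\left(-16 + 6 \left(-1116\right)\right) + 24088\right) \left(-4109\right) = \left(\left(-16 - 6696\right) + 24088\right) \left(-4109\right) = \left(-6712 + 24088\right) \left(-4109\right) = 17376 \left(-4109\right) = -71397984$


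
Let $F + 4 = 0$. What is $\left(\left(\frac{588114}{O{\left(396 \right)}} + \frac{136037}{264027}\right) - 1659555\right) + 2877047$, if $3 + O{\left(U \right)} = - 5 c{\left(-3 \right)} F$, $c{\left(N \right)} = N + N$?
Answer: $\frac{13127727424135}{10825107} \approx 1.2127 \cdot 10^{6}$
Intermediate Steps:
$F = -4$ ($F = -4 + 0 = -4$)
$c{\left(N \right)} = 2 N$
$O{\left(U \right)} = -123$ ($O{\left(U \right)} = -3 + - 5 \cdot 2 \left(-3\right) \left(-4\right) = -3 + \left(-5\right) \left(-6\right) \left(-4\right) = -3 + 30 \left(-4\right) = -3 - 120 = -123$)
$\left(\left(\frac{588114}{O{\left(396 \right)}} + \frac{136037}{264027}\right) - 1659555\right) + 2877047 = \left(\left(\frac{588114}{-123} + \frac{136037}{264027}\right) - 1659555\right) + 2877047 = \left(\left(588114 \left(- \frac{1}{123}\right) + 136037 \cdot \frac{1}{264027}\right) - 1659555\right) + 2877047 = \left(\left(- \frac{196038}{41} + \frac{136037}{264027}\right) - 1659555\right) + 2877047 = \left(- \frac{51753747509}{10825107} - 1659555\right) + 2877047 = - \frac{18016614194894}{10825107} + 2877047 = \frac{13127727424135}{10825107}$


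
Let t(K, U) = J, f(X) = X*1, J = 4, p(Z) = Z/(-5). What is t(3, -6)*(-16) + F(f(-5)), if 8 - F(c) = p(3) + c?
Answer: -252/5 ≈ -50.400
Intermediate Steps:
p(Z) = -Z/5 (p(Z) = Z*(-⅕) = -Z/5)
f(X) = X
F(c) = 43/5 - c (F(c) = 8 - (-⅕*3 + c) = 8 - (-⅗ + c) = 8 + (⅗ - c) = 43/5 - c)
t(K, U) = 4
t(3, -6)*(-16) + F(f(-5)) = 4*(-16) + (43/5 - 1*(-5)) = -64 + (43/5 + 5) = -64 + 68/5 = -252/5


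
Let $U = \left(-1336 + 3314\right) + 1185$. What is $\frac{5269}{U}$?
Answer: $\frac{5269}{3163} \approx 1.6658$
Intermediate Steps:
$U = 3163$ ($U = 1978 + 1185 = 3163$)
$\frac{5269}{U} = \frac{5269}{3163}$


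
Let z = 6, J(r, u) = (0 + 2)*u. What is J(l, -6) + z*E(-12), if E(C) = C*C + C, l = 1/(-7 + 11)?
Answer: 780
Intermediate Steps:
l = 1/4 ≈ 0.25000
J(r, u) = 2*u
E(C) = C + C**2 (E(C) = C**2 + C = C + C**2)
J(l, -6) + z*E(-12) = 2*(-6) + 6*(-12*(1 - 12)) = -12 + 6*(-12*(-11)) = -12 + 6*132 = -12 + 792 = 780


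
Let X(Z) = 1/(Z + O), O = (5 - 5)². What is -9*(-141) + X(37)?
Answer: 46954/37 ≈ 1269.0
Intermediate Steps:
O = 0 (O = 0² = 0)
X(Z) = 1/Z (X(Z) = 1/(Z + 0) = 1/Z)
-9*(-141) + X(37) = -9*(-141) + 1/37 = 1269 + 1/37 = 46954/37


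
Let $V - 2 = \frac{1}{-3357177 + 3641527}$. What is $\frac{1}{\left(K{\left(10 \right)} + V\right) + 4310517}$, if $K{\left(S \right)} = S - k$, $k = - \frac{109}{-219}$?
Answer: $\frac{62272650}{268428032737919} \approx 2.3199 \cdot 10^{-7}$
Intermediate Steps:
$k = \frac{109}{219}$ ($k = \left(-109\right) \left(- \frac{1}{219}\right) = \frac{109}{219} \approx 0.49772$)
$K{\left(S \right)} = - \frac{109}{219} + S$ ($K{\left(S \right)} = S - \frac{109}{219} = - \frac{109}{219} + S$)
$V = \frac{568701}{284350}$ ($V = 2 + \frac{1}{-3357177 + 3641527} = 2 + \frac{1}{284350} = \frac{568701}{284350} \approx 2.0$)
$\frac{1}{\left(K{\left(10 \right)} + V\right) + 4310517} = \frac{1}{\left(\left(- \frac{109}{219} + 10\right) + \frac{568701}{284350}\right) + 4310517} = \frac{1}{\left(\frac{2081}{219} + \frac{568701}{284350}\right) + 4310517} = \frac{1}{\frac{716277869}{62272650} + 4310517} = \frac{1}{\frac{268428032737919}{62272650}} = \frac{62272650}{268428032737919}$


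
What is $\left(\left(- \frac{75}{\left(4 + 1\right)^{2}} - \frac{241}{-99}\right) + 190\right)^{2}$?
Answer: $\frac{351712516}{9801} \approx 35885.0$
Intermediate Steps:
$\left(\left(- \frac{75}{\left(4 + 1\right)^{2}} - \frac{241}{-99}\right) + 190\right)^{2} = \left(\left(- \frac{75}{5^{2}} - - \frac{241}{99}\right) + 190\right)^{2} = \left(\left(- \frac{75}{25} + \frac{241}{99}\right) + 190\right)^{2} = \left(\left(\left(-75\right) \frac{1}{25} + \frac{241}{99}\right) + 190\right)^{2} = \left(\left(-3 + \frac{241}{99}\right) + 190\right)^{2} = \left(- \frac{56}{99} + 190\right)^{2} = \left(\frac{18754}{99}\right)^{2} = \frac{351712516}{9801}$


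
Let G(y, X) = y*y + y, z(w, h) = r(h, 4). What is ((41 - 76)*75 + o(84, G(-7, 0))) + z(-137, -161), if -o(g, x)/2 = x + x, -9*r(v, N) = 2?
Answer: -25139/9 ≈ -2793.2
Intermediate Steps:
r(v, N) = -2/9 (r(v, N) = -⅑*2 = -2/9)
z(w, h) = -2/9
G(y, X) = y + y² (G(y, X) = y² + y = y + y²)
o(g, x) = -4*x (o(g, x) = -2*(x + x) = -4*x)
((41 - 76)*75 + o(84, G(-7, 0))) + z(-137, -161) = ((41 - 76)*75 - (-28)*(1 - 7)) - 2/9 = (-35*75 - (-28)*(-6)) - 2/9 = (-2625 - 4*42) - 2/9 = (-2625 - 168) - 2/9 = -2793 - 2/9 = -25139/9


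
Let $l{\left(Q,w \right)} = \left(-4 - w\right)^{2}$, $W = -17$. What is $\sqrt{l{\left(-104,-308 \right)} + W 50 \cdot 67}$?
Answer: $\sqrt{35466} \approx 188.32$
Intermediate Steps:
$\sqrt{l{\left(-104,-308 \right)} + W 50 \cdot 67} = \sqrt{\left(4 - 308\right)^{2} + \left(-17\right) 50 \cdot 67} = \sqrt{\left(-304\right)^{2} - 56950} = \sqrt{92416 - 56950} = \sqrt{35466}$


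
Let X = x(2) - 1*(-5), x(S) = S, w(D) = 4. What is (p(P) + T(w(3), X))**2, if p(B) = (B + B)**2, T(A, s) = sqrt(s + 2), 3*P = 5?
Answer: 16129/81 ≈ 199.12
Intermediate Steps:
P = 5/3 (P = (1/3)*5 = 5/3 ≈ 1.6667)
X = 7 (X = 2 - 1*(-5) = 2 + 5 = 7)
T(A, s) = sqrt(2 + s)
p(B) = 4*B**2 (p(B) = (2*B)**2 = 4*B**2)
(p(P) + T(w(3), X))**2 = (4*(5/3)**2 + sqrt(2 + 7))**2 = (4*(25/9) + sqrt(9))**2 = (100/9 + 3)**2 = (127/9)**2 = 16129/81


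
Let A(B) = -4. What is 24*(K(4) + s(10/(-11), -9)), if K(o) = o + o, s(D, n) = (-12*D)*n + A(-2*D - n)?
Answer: -24864/11 ≈ -2260.4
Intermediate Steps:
s(D, n) = -4 - 12*D*n (s(D, n) = (-12*D)*n - 4 = -12*D*n - 4 = -4 - 12*D*n)
K(o) = 2*o
24*(K(4) + s(10/(-11), -9)) = 24*(2*4 + (-4 - 12*10/(-11)*(-9))) = 24*(8 + (-4 - 12*10*(-1/11)*(-9))) = 24*(8 + (-4 - 12*(-10/11)*(-9))) = 24*(8 + (-4 - 1080/11)) = 24*(8 - 1124/11) = 24*(-1036/11) = -24864/11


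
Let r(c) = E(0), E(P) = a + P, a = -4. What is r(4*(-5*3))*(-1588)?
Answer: 6352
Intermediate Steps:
E(P) = -4 + P
r(c) = -4 (r(c) = -4 + 0 = -4)
r(4*(-5*3))*(-1588) = -4*(-1588) = 6352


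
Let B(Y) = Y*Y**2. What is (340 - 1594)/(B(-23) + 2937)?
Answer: 627/4615 ≈ 0.13586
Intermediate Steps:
B(Y) = Y**3
(340 - 1594)/(B(-23) + 2937) = (340 - 1594)/((-23)**3 + 2937) = -1254/(-12167 + 2937) = -1254/(-9230) = -1254*(-1/9230) = 627/4615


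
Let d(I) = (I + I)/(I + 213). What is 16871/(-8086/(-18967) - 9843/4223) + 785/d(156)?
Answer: -9677619736283/1220360024 ≈ -7930.1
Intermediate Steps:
d(I) = 2*I/(213 + I) (d(I) = (2*I)/(213 + I) = 2*I/(213 + I))
16871/(-8086/(-18967) - 9843/4223) + 785/d(156) = 16871/(-8086/(-18967) - 9843/4223) + 785/((2*156/(213 + 156))) = 16871/(-8086*(-1/18967) - 9843*1/4223) + 785/((2*156/369)) = 16871/(622/1459 - 9843/4223) + 785/((2*156*(1/369))) = 16871/(-11734231/6161357) + 785/(104/123) = 16871*(-6161357/11734231) + 785*(123/104) = -103948253947/11734231 + 96555/104 = -9677619736283/1220360024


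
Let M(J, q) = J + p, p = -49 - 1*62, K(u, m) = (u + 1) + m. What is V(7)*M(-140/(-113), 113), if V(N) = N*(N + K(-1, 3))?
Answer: -868210/113 ≈ -7683.3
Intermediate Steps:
K(u, m) = 1 + m + u (K(u, m) = (1 + u) + m = 1 + m + u)
p = -111 (p = -49 - 62 = -111)
V(N) = N*(3 + N) (V(N) = N*(N + (1 + 3 - 1)) = N*(N + 3) = N*(3 + N))
M(J, q) = -111 + J (M(J, q) = J - 111 = -111 + J)
V(7)*M(-140/(-113), 113) = (7*(3 + 7))*(-111 - 140/(-113)) = (7*10)*(-111 - 140*(-1/113)) = 70*(-111 + 140/113) = 70*(-12403/113) = -868210/113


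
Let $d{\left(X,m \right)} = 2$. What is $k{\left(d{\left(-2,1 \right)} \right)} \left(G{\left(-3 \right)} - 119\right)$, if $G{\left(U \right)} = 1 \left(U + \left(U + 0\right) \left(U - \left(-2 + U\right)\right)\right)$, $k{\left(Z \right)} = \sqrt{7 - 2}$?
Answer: $- 128 \sqrt{5} \approx -286.22$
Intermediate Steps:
$k{\left(Z \right)} = \sqrt{5}$
$G{\left(U \right)} = 3 U$ ($G{\left(U \right)} = 1 \left(U + U 2\right) = 1 \left(U + 2 U\right) = 1 \cdot 3 U = 3 U$)
$k{\left(d{\left(-2,1 \right)} \right)} \left(G{\left(-3 \right)} - 119\right) = \sqrt{5} \left(3 \left(-3\right) - 119\right) = \sqrt{5} \left(-9 - 119\right) = \sqrt{5} \left(-128\right) = - 128 \sqrt{5}$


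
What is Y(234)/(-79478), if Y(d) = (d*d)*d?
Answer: -6406452/39739 ≈ -161.21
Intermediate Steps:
Y(d) = d³ (Y(d) = d²*d = d³)
Y(234)/(-79478) = 234³/(-79478) = 12812904*(-1/79478) = -6406452/39739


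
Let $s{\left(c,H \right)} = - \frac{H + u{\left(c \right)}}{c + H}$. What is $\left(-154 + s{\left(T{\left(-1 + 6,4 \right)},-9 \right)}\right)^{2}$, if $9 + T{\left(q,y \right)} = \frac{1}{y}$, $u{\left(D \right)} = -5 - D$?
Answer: $\frac{120012025}{5041} \approx 23807.0$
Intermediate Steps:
$T{\left(q,y \right)} = -9 + \frac{1}{y}$
$s{\left(c,H \right)} = - \frac{-5 + H - c}{H + c}$ ($s{\left(c,H \right)} = - \frac{H - \left(5 + c\right)}{c + H} = - \frac{-5 + H - c}{H + c}$)
$\left(-154 + s{\left(T{\left(-1 + 6,4 \right)},-9 \right)}\right)^{2} = \left(-154 + \frac{5 - \left(9 - \frac{1}{4}\right) - -9}{-9 - \left(9 - \frac{1}{4}\right)}\right)^{2} = \left(-154 + \frac{5 + \left(-9 + \frac{1}{4}\right) + 9}{-9 + \left(-9 + \frac{1}{4}\right)}\right)^{2} = \left(-154 + \frac{5 - \frac{35}{4} + 9}{-9 - \frac{35}{4}}\right)^{2} = \left(-154 + \frac{1}{- \frac{71}{4}} \cdot \frac{21}{4}\right)^{2} = \left(-154 - \frac{21}{71}\right)^{2} = \left(- \frac{10955}{71}\right)^{2} = \frac{120012025}{5041}$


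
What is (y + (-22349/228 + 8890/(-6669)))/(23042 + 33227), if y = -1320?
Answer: -37862713/1501031844 ≈ -0.025224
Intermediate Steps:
(y + (-22349/228 + 8890/(-6669)))/(23042 + 33227) = (-1320 + (-22349/228 + 8890/(-6669)))/(23042 + 33227) = (-1320 + (-22349*1/228 + 8890*(-1/6669)))/56269 = (-1320 + (-22349/228 - 8890/6669))*(1/56269) = (-1320 - 2650393/26676)*(1/56269) = -37862713/26676*1/56269 = -37862713/1501031844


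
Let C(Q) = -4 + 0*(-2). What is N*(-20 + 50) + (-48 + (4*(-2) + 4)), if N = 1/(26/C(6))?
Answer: -736/13 ≈ -56.615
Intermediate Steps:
C(Q) = -4 (C(Q) = -4 + 0 = -4)
N = -2/13 (N = 1/(26/(-4)) = 1/(26*(-¼)) = 1/(-13/2) = -2/13 ≈ -0.15385)
N*(-20 + 50) + (-48 + (4*(-2) + 4)) = -2*(-20 + 50)/13 + (-48 + (4*(-2) + 4)) = -2/13*30 + (-48 + (-8 + 4)) = -60/13 + (-48 - 4) = -60/13 - 52 = -736/13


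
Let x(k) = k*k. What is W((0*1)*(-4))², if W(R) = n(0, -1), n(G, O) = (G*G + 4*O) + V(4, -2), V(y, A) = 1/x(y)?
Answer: 3969/256 ≈ 15.504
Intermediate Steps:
x(k) = k²
V(y, A) = y⁻² (V(y, A) = 1/(y²) = y⁻²)
n(G, O) = 1/16 + G² + 4*O (n(G, O) = (G*G + 4*O) + 4⁻² = (G² + 4*O) + 1/16 = 1/16 + G² + 4*O)
W(R) = -63/16 (W(R) = 1/16 + 0² + 4*(-1) = 1/16 + 0 - 4 = -63/16)
W((0*1)*(-4))² = (-63/16)² = 3969/256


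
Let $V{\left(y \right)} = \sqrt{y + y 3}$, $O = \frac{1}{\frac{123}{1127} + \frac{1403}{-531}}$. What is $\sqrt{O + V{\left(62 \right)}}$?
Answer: $\frac{\sqrt{-226787874579 + 1148927896712 \sqrt{62}}}{757934} \approx 3.9183$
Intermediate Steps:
$O = - \frac{598437}{1515868}$ ($O = \frac{1}{123 \cdot \frac{1}{1127} + 1403 \left(- \frac{1}{531}\right)} = \frac{1}{\frac{123}{1127} - \frac{1403}{531}} = \frac{1}{- \frac{1515868}{598437}} = - \frac{598437}{1515868} \approx -0.39478$)
$V{\left(y \right)} = 2 \sqrt{y}$ ($V{\left(y \right)} = \sqrt{y + 3 y} = \sqrt{4 y} = 2 \sqrt{y}$)
$\sqrt{O + V{\left(62 \right)}} = \sqrt{- \frac{598437}{1515868} + 2 \sqrt{62}}$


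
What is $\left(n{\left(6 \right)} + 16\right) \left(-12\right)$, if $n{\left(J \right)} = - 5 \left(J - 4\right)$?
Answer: $-72$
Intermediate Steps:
$n{\left(J \right)} = 20 - 5 J$ ($n{\left(J \right)} = - 5 \left(J - 4\right) = - 5 \left(-4 + J\right) = 20 - 5 J$)
$\left(n{\left(6 \right)} + 16\right) \left(-12\right) = \left(\left(20 - 30\right) + 16\right) \left(-12\right) = \left(-10 + 16\right) \left(-12\right) = 6 \left(-12\right) = -72$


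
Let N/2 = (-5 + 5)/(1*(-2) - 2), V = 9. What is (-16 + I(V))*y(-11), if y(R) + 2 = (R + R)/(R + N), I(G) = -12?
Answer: 0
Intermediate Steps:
N = 0 (N = 2*((-5 + 5)/(1*(-2) - 2)) = 2*(0/(-2 - 2)) = 2*(0/(-4)) = 2*(0*(-¼)) = 2*0 = 0)
y(R) = 0 (y(R) = -2 + (R + R)/(R + 0) = -2 + (2*R)/R = -2 + 2 = 0)
(-16 + I(V))*y(-11) = (-16 - 12)*0 = -28*0 = 0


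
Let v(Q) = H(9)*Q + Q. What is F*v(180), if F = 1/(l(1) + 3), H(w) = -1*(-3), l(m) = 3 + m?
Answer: 720/7 ≈ 102.86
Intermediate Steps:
H(w) = 3
v(Q) = 4*Q (v(Q) = 3*Q + Q = 4*Q)
F = 1/7 (F = 1/((3 + 1) + 3) = 1/(4 + 3) = 1/7 ≈ 0.14286)
F*v(180) = (4*180)/7 = (1/7)*720 = 720/7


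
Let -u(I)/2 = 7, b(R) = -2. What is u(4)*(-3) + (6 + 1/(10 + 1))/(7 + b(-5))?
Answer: 2377/55 ≈ 43.218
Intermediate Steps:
u(I) = -14 (u(I) = -2*7 = -14)
u(4)*(-3) + (6 + 1/(10 + 1))/(7 + b(-5)) = -14*(-3) + (6 + 1/(10 + 1))/(7 - 2) = 42 + (6 + 1/11)/5 = 42 + (6 + 1/11)*(⅕) = 42 + (67/11)*(⅕) = 42 + 67/55 = 2377/55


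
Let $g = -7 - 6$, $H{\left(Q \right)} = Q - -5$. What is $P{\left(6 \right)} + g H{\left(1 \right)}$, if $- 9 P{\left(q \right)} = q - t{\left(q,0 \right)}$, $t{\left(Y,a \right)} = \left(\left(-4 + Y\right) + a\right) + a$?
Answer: $- \frac{706}{9} \approx -78.444$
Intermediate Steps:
$H{\left(Q \right)} = 5 + Q$ ($H{\left(Q \right)} = Q + 5 = 5 + Q$)
$t{\left(Y,a \right)} = -4 + Y + 2 a$ ($t{\left(Y,a \right)} = \left(-4 + Y + a\right) + a = -4 + Y + 2 a$)
$P{\left(q \right)} = - \frac{4}{9}$ ($P{\left(q \right)} = - \frac{q - \left(-4 + q + 2 \cdot 0\right)}{9} = - \frac{q - \left(-4 + q + 0\right)}{9} = - \frac{q - \left(-4 + q\right)}{9} = \left(- \frac{1}{9}\right) 4 = - \frac{4}{9}$)
$g = -13$ ($g = -7 - 6 = -13$)
$P{\left(6 \right)} + g H{\left(1 \right)} = - \frac{4}{9} - 13 \left(5 + 1\right) = - \frac{4}{9} - 78 = - \frac{706}{9}$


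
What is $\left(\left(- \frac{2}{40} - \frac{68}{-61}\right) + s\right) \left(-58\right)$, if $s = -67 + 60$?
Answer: $\frac{209989}{610} \approx 344.24$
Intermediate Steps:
$s = -7$
$\left(\left(- \frac{2}{40} - \frac{68}{-61}\right) + s\right) \left(-58\right) = \left(\left(- \frac{2}{40} - \frac{68}{-61}\right) - 7\right) \left(-58\right) = \left(\left(\left(-2\right) \frac{1}{40} - - \frac{68}{61}\right) - 7\right) \left(-58\right) = \left(\left(- \frac{1}{20} + \frac{68}{61}\right) - 7\right) \left(-58\right) = \left(\frac{1299}{1220} - 7\right) \left(-58\right) = \left(- \frac{7241}{1220}\right) \left(-58\right) = \frac{209989}{610}$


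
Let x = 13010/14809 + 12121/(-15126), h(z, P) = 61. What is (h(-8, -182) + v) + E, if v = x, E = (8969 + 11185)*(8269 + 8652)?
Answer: 76390119015475301/224000934 ≈ 3.4103e+8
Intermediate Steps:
x = 17289371/224000934 (x = 13010*(1/14809) + 12121*(-1/15126) = 13010/14809 - 12121/15126 = 17289371/224000934 ≈ 0.077184)
E = 341025834 (E = 20154*16921 = 341025834)
v = 17289371/224000934 ≈ 0.077184
(h(-8, -182) + v) + E = (61 + 17289371/224000934) + 341025834 = 13681346345/224000934 + 341025834 = 76390119015475301/224000934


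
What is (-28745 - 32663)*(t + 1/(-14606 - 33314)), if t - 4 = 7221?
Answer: -1328800032162/2995 ≈ -4.4367e+8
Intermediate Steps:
t = 7225 (t = 4 + 7221 = 7225)
(-28745 - 32663)*(t + 1/(-14606 - 33314)) = (-28745 - 32663)*(7225 + 1/(-14606 - 33314)) = -61408*(7225 + 1/(-47920)) = -61408*(7225 - 1/47920) = -61408*346221999/47920 = -1328800032162/2995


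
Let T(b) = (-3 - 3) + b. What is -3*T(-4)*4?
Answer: 120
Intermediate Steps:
T(b) = -6 + b
-3*T(-4)*4 = -3*(-6 - 4)*4 = -3*(-10)*4 = 30*4 = 120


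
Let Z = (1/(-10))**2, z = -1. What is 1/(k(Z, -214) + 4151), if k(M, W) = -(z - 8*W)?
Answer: 1/2440 ≈ 0.00040984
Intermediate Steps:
Z = 1/100 (Z = (-1/10)**2 = 1/100 ≈ 0.010000)
k(M, W) = 1 + 8*W (k(M, W) = -(-1 - 8*W) = 1 + 8*W)
1/(k(Z, -214) + 4151) = 1/((1 + 8*(-214)) + 4151) = 1/((1 - 1712) + 4151) = 1/(-1711 + 4151) = 1/2440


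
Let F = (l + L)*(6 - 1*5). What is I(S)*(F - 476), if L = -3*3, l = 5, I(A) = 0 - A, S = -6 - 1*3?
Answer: -4320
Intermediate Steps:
S = -9 (S = -6 - 3 = -9)
I(A) = -A
L = -9
F = -4 (F = (5 - 9)*(6 - 1*5) = -4*(6 - 5) = -4*1 = -4)
I(S)*(F - 476) = (-1*(-9))*(-4 - 476) = 9*(-480) = -4320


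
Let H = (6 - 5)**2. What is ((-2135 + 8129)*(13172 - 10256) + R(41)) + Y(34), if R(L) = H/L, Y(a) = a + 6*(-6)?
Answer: 716618583/41 ≈ 1.7478e+7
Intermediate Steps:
H = 1 (H = 1**2 = 1)
Y(a) = -36 + a (Y(a) = a - 36 = -36 + a)
R(L) = 1/L
((-2135 + 8129)*(13172 - 10256) + R(41)) + Y(34) = ((-2135 + 8129)*(13172 - 10256) + 1/41) + (-36 + 34) = (5994*2916 + 1/41) - 2 = (17478504 + 1/41) - 2 = 716618665/41 - 2 = 716618583/41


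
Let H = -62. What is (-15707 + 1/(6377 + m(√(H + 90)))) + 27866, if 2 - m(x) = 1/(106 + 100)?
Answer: 15977813813/1314073 ≈ 12159.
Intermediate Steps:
m(x) = 411/206 (m(x) = 2 - 1/(106 + 100) = 2 - 1/206 = 411/206)
(-15707 + 1/(6377 + m(√(H + 90)))) + 27866 = (-15707 + 1/(6377 + 411/206)) + 27866 = (-15707 + 1/(1314073/206)) + 27866 = (-15707 + 206/1314073) + 27866 = -20640144405/1314073 + 27866 = 15977813813/1314073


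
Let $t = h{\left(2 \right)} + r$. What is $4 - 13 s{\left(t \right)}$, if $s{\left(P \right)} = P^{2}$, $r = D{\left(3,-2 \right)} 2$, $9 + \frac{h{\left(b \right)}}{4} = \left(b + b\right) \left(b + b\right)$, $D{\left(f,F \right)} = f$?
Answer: $-15024$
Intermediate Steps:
$h{\left(b \right)} = -36 + 16 b^{2}$ ($h{\left(b \right)} = -36 + 4 \left(b + b\right) \left(b + b\right) = -36 + 4 \cdot 2 b 2 b = -36 + 4 \cdot 4 b^{2} = -36 + 16 b^{2}$)
$r = 6$ ($r = 3 \cdot 2 = 6$)
$t = 34$ ($t = \left(-36 + 16 \cdot 2^{2}\right) + 6 = \left(-36 + 16 \cdot 4\right) + 6 = \left(-36 + 64\right) + 6 = 28 + 6 = 34$)
$4 - 13 s{\left(t \right)} = 4 - 13 \cdot 34^{2} = 4 - 15028 = -15024$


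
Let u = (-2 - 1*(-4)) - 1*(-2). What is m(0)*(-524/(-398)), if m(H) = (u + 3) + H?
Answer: 1834/199 ≈ 9.2161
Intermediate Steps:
u = 4 (u = (-2 + 4) + 2 = 2 + 2 = 4)
m(H) = 7 + H (m(H) = (4 + 3) + H = 7 + H)
m(0)*(-524/(-398)) = (7 + 0)*(-524/(-398)) = 7*(-524*(-1/398)) = 7*(262/199) = 1834/199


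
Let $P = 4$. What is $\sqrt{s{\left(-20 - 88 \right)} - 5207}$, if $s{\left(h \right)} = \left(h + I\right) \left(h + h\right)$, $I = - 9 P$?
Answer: $\sqrt{25897} \approx 160.93$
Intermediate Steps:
$I = -36$ ($I = \left(-9\right) 4 = -36$)
$s{\left(h \right)} = 2 h \left(-36 + h\right)$ ($s{\left(h \right)} = \left(h - 36\right) \left(h + h\right) = \left(-36 + h\right) 2 h = 2 h \left(-36 + h\right)$)
$\sqrt{s{\left(-20 - 88 \right)} - 5207} = \sqrt{2 \left(-20 - 88\right) \left(-36 - 108\right) - 5207} = \sqrt{2 \left(-108\right) \left(-36 - 108\right) - 5207} = \sqrt{2 \left(-108\right) \left(-144\right) - 5207} = \sqrt{31104 - 5207} = \sqrt{25897}$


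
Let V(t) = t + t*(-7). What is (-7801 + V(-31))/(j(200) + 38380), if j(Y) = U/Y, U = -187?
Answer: -1523000/7675813 ≈ -0.19842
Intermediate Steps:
j(Y) = -187/Y
V(t) = -6*t (V(t) = t - 7*t = -6*t)
(-7801 + V(-31))/(j(200) + 38380) = (-7801 - 6*(-31))/(-187/200 + 38380) = (-7801 + 186)/(-187*1/200 + 38380) = -7615/(-187/200 + 38380) = -7615/7675813/200 = -7615*200/7675813 = -1523000/7675813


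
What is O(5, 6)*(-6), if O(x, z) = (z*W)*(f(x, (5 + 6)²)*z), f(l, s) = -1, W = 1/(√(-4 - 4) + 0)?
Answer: -54*I*√2 ≈ -76.368*I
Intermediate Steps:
W = -I*√2/4 (W = 1/(√(-8) + 0) = 1/(2*I*√2 + 0) = 1/(2*I*√2) = -I*√2/4 ≈ -0.35355*I)
O(x, z) = I*√2*z²/4 (O(x, z) = (z*(-I*√2/4))*(-z) = (-I*z*√2/4)*(-z) = I*√2*z²/4)
O(5, 6)*(-6) = ((¼)*I*√2*6²)*(-6) = ((¼)*I*√2*36)*(-6) = (9*I*√2)*(-6) = -54*I*√2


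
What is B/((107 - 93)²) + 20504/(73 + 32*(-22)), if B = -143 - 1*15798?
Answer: -14077555/123676 ≈ -113.83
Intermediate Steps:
B = -15941 (B = -143 - 15798 = -15941)
B/((107 - 93)²) + 20504/(73 + 32*(-22)) = -15941/(107 - 93)² + 20504/(73 + 32*(-22)) = -15941/(14²) + 20504/(73 - 704) = -15941/196 + 20504/(-631) = -15941*1/196 + 20504*(-1/631) = -15941/196 - 20504/631 = -14077555/123676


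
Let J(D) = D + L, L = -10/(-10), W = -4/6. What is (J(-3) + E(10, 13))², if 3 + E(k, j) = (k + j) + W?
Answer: 2704/9 ≈ 300.44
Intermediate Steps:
W = -⅔ (W = -4*⅙ = -⅔ ≈ -0.66667)
L = 1 (L = -10*(-⅒) = 1)
J(D) = 1 + D (J(D) = D + 1 = 1 + D)
E(k, j) = -11/3 + j + k (E(k, j) = -3 + ((k + j) - ⅔) = -3 + ((j + k) - ⅔) = -3 + (-⅔ + j + k) = -11/3 + j + k)
(J(-3) + E(10, 13))² = ((1 - 3) + (-11/3 + 13 + 10))² = (-2 + 58/3)² = (52/3)² = 2704/9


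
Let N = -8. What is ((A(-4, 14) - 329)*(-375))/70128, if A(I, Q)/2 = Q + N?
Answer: 39625/23376 ≈ 1.6951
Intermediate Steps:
A(I, Q) = -16 + 2*Q (A(I, Q) = 2*(Q - 8) = 2*(-8 + Q) = -16 + 2*Q)
((A(-4, 14) - 329)*(-375))/70128 = (((-16 + 2*14) - 329)*(-375))/70128 = (((-16 + 28) - 329)*(-375))*(1/70128) = ((12 - 329)*(-375))*(1/70128) = -317*(-375)*(1/70128) = 118875*(1/70128) = 39625/23376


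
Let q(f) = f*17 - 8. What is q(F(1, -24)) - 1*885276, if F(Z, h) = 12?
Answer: -885080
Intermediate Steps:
q(f) = -8 + 17*f (q(f) = 17*f - 8 = -8 + 17*f)
q(F(1, -24)) - 1*885276 = (-8 + 17*12) - 1*885276 = (-8 + 204) - 885276 = 196 - 885276 = -885080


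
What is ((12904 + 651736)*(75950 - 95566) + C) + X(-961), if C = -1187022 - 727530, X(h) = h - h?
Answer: -13039492792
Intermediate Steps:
X(h) = 0
C = -1914552
((12904 + 651736)*(75950 - 95566) + C) + X(-961) = ((12904 + 651736)*(75950 - 95566) - 1914552) + 0 = (664640*(-19616) - 1914552) + 0 = (-13037578240 - 1914552) + 0 = -13039492792 + 0 = -13039492792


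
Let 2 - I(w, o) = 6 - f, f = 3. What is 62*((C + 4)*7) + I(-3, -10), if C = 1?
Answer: 2169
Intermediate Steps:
I(w, o) = -1 (I(w, o) = 2 - (6 - 1*3) = 2 - (6 - 3) = 2 - 1*3 = 2 - 3 = -1)
62*((C + 4)*7) + I(-3, -10) = 62*((1 + 4)*7) - 1 = 62*(5*7) - 1 = 62*35 - 1 = 2170 - 1 = 2169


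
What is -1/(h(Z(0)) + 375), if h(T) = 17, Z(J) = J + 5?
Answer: -1/392 ≈ -0.0025510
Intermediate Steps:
Z(J) = 5 + J
-1/(h(Z(0)) + 375) = -1/(17 + 375) = -1/392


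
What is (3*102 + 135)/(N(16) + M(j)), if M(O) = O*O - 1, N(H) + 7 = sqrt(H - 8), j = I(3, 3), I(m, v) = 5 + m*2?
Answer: 7119/1823 - 126*sqrt(2)/1823 ≈ 3.8074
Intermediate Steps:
I(m, v) = 5 + 2*m
j = 11 (j = 5 + 2*3 = 5 + 6 = 11)
N(H) = -7 + sqrt(-8 + H) (N(H) = -7 + sqrt(H - 8) = -7 + sqrt(-8 + H))
M(O) = -1 + O**2 (M(O) = O**2 - 1 = -1 + O**2)
(3*102 + 135)/(N(16) + M(j)) = (3*102 + 135)/((-7 + sqrt(-8 + 16)) + (-1 + 11**2)) = (306 + 135)/((-7 + sqrt(8)) + (-1 + 121)) = 441/((-7 + 2*sqrt(2)) + 120) = 441/(113 + 2*sqrt(2))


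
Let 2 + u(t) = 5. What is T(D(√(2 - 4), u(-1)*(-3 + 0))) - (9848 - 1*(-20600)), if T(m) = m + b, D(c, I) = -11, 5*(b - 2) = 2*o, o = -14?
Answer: -152313/5 ≈ -30463.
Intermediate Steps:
u(t) = 3 (u(t) = -2 + 5 = 3)
b = -18/5 (b = 2 + (2*(-14))/5 = 2 + (⅕)*(-28) = 2 - 28/5 = -18/5 ≈ -3.6000)
T(m) = -18/5 + m (T(m) = m - 18/5 = -18/5 + m)
T(D(√(2 - 4), u(-1)*(-3 + 0))) - (9848 - 1*(-20600)) = (-18/5 - 11) - (9848 - 1*(-20600)) = -73/5 - (9848 + 20600) = -73/5 - 1*30448 = -73/5 - 30448 = -152313/5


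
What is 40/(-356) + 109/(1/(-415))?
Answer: -4025925/89 ≈ -45235.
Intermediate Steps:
40/(-356) + 109/(1/(-415)) = 40*(-1/356) + 109/(-1/415) = -10/89 + 109*(-415) = -10/89 - 45235 = -4025925/89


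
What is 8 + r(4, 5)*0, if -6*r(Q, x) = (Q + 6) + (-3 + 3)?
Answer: 8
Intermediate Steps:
r(Q, x) = -1 - Q/6 (r(Q, x) = -((Q + 6) + (-3 + 3))/6 = -((6 + Q) + 0)/6 = -(6 + Q)/6 = -1 - Q/6)
8 + r(4, 5)*0 = 8 + (-1 - ⅙*4)*0 = 8 + (-1 - ⅔)*0 = 8 - 5/3*0 = 8 + 0 = 8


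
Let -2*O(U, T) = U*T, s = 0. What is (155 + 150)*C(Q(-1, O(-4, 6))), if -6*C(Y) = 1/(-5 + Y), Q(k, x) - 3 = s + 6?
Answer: -305/24 ≈ -12.708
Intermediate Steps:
O(U, T) = -T*U/2 (O(U, T) = -U*T/2 = -T*U/2)
Q(k, x) = 9 (Q(k, x) = 3 + (0 + 6) = 3 + 6 = 9)
C(Y) = -1/(6*(-5 + Y))
(155 + 150)*C(Q(-1, O(-4, 6))) = (155 + 150)*(-1/(-30 + 6*9)) = 305*(-1/(-30 + 54)) = 305*(-1/24) = -305/24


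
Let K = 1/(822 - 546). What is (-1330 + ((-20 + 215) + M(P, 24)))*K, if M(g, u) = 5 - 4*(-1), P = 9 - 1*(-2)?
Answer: -563/138 ≈ -4.0797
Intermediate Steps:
P = 11 (P = 9 + 2 = 11)
K = 1/276 ≈ 0.0036232
M(g, u) = 9 (M(g, u) = 5 + 4 = 9)
(-1330 + ((-20 + 215) + M(P, 24)))*K = (-1330 + ((-20 + 215) + 9))*(1/276) = (-1330 + (195 + 9))*(1/276) = (-1330 + 204)*(1/276) = -1126*1/276 = -563/138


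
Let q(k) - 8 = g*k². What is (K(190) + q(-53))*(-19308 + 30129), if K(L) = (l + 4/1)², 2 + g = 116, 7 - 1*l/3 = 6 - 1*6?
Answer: 3472015239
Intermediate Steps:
l = 21 (l = 21 - 3*(6 - 1*6) = 21 - 3*(6 - 6) = 21 - 3*0 = 21 + 0 = 21)
g = 114 (g = -2 + 116 = 114)
q(k) = 8 + 114*k²
K(L) = 625 (K(L) = (21 + 4/1)² = (21 + 4*1)² = (21 + 4)² = 25² = 625)
(K(190) + q(-53))*(-19308 + 30129) = (625 + (8 + 114*(-53)²))*(-19308 + 30129) = (625 + (8 + 114*2809))*10821 = (625 + (8 + 320226))*10821 = (625 + 320234)*10821 = 320859*10821 = 3472015239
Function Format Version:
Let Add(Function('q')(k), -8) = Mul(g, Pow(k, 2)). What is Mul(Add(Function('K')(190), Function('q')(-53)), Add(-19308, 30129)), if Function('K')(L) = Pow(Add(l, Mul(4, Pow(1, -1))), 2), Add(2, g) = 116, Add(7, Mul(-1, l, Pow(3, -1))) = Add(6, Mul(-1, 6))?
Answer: 3472015239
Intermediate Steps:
l = 21 (l = Add(21, Mul(-3, Add(6, Mul(-1, 6)))) = Add(21, Mul(-3, Add(6, -6))) = Add(21, Mul(-3, 0)) = Add(21, 0) = 21)
g = 114 (g = Add(-2, 116) = 114)
Function('q')(k) = Add(8, Mul(114, Pow(k, 2)))
Function('K')(L) = 625 (Function('K')(L) = Pow(Add(21, Mul(4, Pow(1, -1))), 2) = Pow(Add(21, Mul(4, 1)), 2) = Pow(Add(21, 4), 2) = Pow(25, 2) = 625)
Mul(Add(Function('K')(190), Function('q')(-53)), Add(-19308, 30129)) = Mul(Add(625, Add(8, Mul(114, Pow(-53, 2)))), Add(-19308, 30129)) = Mul(Add(625, Add(8, Mul(114, 2809))), 10821) = Mul(Add(625, Add(8, 320226)), 10821) = Mul(Add(625, 320234), 10821) = Mul(320859, 10821) = 3472015239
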